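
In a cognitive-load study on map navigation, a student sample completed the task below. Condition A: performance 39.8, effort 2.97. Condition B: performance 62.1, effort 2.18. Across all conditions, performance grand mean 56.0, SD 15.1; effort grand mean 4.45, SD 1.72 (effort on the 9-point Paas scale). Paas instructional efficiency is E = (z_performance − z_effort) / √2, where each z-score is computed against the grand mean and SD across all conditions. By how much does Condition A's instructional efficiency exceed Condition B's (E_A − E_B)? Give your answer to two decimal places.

-1.37

Condition A: z_P = (39.8 − 56.0)/15.1 = -1.0728; z_E = (2.97 − 4.45)/1.72 = -0.8605; E_A = (-1.0728 − (-0.8605))/√2 = -0.1501.
Condition B: z_P = (62.1 − 56.0)/15.1 = 0.4040; z_E = (2.18 − 4.45)/1.72 = -1.3198; E_B = (0.4040 − (-1.3198))/√2 = 1.2189.
E_A − E_B = -0.1501 − 1.2189 = -1.3690 ≈ -1.37.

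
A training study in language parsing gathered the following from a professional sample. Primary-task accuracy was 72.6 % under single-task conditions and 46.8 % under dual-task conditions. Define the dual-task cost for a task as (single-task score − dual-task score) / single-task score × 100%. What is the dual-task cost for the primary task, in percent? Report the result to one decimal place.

35.5

Cost = (72.6 − 46.8) / 72.6 × 100%
     = 25.8000 / 72.6 × 100% = 35.5372%.
≈ 35.5%.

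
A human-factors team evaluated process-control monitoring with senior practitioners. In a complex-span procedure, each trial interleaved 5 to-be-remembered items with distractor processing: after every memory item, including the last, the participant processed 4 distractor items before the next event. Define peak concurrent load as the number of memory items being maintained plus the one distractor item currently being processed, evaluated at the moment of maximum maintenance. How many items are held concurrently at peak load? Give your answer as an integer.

Maintenance is greatest during the distractor(s) after memory item 5: all 5 memory items are being held.
One distractor item is concurrently being processed.
Peak concurrent load = 5 + 1 = 6 items.

6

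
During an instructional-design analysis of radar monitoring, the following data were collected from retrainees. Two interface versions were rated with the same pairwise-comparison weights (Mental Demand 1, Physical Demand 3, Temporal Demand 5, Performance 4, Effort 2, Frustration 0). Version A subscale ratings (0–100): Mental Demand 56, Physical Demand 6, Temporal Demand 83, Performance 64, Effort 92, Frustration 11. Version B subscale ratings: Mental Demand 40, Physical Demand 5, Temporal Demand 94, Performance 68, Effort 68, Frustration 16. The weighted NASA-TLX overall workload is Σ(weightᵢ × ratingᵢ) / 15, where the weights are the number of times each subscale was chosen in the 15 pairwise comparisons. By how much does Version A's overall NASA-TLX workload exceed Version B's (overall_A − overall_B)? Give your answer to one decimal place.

Version A weighted sum = 1·56 + 3·6 + 5·83 + 4·64 + 2·92 + 0·11 = 56 + 18 + 415 + 256 + 184 + 0 = 929; overall_A = 929/15 = 61.9333.
Version B weighted sum = 1·40 + 3·5 + 5·94 + 4·68 + 2·68 + 0·16 = 40 + 15 + 470 + 272 + 136 + 0 = 933; overall_B = 933/15 = 62.2000.
Difference = 61.9333 − 62.2000 = -0.2667 ≈ -0.3.

-0.3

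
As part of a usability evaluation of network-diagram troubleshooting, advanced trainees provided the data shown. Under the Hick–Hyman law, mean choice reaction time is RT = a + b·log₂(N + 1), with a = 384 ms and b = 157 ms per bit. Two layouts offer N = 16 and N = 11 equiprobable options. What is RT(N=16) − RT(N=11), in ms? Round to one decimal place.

RT(16) = 384 + 157·log₂(17) = 384 + 157·4.0875 = 1025.7375 ms.
RT(11) = 384 + 157·log₂(12) = 384 + 157·3.5850 = 946.8450 ms.
Difference = 1025.7375 − 946.8450 = 78.8925 ≈ 78.9 ms.

78.9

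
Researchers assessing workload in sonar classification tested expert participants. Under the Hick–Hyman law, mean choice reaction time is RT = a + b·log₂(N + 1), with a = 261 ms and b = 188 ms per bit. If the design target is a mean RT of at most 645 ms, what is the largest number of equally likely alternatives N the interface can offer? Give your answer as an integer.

3

Set 261 + 188·log₂(N + 1) ≤ 645.
log₂(N + 1) ≤ (645 − 261) / 188 = 2.0426.
N + 1 ≤ 2^2.0426 = 4.1199.
N ≤ 3.1199, so the largest integer N is 3.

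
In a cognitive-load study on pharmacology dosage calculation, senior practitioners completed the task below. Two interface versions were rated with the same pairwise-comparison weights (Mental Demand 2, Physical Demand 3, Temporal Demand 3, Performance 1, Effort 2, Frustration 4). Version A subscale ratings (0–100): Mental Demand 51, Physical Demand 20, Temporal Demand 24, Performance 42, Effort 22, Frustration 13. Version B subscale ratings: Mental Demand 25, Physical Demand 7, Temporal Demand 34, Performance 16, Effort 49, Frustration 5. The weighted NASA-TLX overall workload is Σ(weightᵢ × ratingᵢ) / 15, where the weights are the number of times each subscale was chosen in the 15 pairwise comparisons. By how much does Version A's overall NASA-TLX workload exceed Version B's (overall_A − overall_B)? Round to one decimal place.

4.3

Version A weighted sum = 2·51 + 3·20 + 3·24 + 1·42 + 2·22 + 4·13 = 102 + 60 + 72 + 42 + 44 + 52 = 372; overall_A = 372/15 = 24.8000.
Version B weighted sum = 2·25 + 3·7 + 3·34 + 1·16 + 2·49 + 4·5 = 50 + 21 + 102 + 16 + 98 + 20 = 307; overall_B = 307/15 = 20.4667.
Difference = 24.8000 − 20.4667 = 4.3333 ≈ 4.3.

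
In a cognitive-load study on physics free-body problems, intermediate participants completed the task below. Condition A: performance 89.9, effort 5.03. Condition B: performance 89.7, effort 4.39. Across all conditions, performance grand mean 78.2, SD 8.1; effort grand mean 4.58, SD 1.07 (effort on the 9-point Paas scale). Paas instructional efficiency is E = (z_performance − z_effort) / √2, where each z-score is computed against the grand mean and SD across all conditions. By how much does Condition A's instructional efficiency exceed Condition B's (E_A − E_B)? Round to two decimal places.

Condition A: z_P = (89.9 − 78.2)/8.1 = 1.4444; z_E = (5.03 − 4.58)/1.07 = 0.4206; E_A = (1.4444 − 0.4206)/√2 = 0.7239.
Condition B: z_P = (89.7 − 78.2)/8.1 = 1.4198; z_E = (4.39 − 4.58)/1.07 = -0.1776; E_B = (1.4198 − (-0.1776))/√2 = 1.1295.
E_A − E_B = 0.7239 − 1.1295 = -0.4056 ≈ -0.41.

-0.41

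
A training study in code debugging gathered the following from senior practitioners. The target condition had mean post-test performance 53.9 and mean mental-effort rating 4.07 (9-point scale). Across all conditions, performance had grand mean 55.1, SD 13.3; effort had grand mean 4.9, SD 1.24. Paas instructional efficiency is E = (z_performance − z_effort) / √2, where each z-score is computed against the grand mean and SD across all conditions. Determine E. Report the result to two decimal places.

0.41

z_performance = (53.9 − 55.1) / 13.3 = -1.2000 / 13.3 = -0.0902.
z_effort = (4.07 − 4.9) / 1.24 = -0.8300 / 1.24 = -0.6694.
z_P − z_E = -0.0902 − (-0.6694) = 0.5792.
E = 0.5792 / √2 = 0.5792 / 1.41421 = 0.4096 ≈ 0.41.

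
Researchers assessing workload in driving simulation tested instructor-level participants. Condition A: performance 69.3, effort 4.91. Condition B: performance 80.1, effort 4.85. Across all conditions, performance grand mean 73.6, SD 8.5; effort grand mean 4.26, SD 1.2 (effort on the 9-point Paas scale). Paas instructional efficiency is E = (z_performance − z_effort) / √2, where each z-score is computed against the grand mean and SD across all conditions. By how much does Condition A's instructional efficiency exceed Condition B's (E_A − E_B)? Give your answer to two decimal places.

Condition A: z_P = (69.3 − 73.6)/8.5 = -0.5059; z_E = (4.91 − 4.26)/1.2 = 0.5417; E_A = (-0.5059 − 0.5417)/√2 = -0.7408.
Condition B: z_P = (80.1 − 73.6)/8.5 = 0.7647; z_E = (4.85 − 4.26)/1.2 = 0.4917; E_B = (0.7647 − 0.4917)/√2 = 0.1930.
E_A − E_B = -0.7408 − 0.1930 = -0.9338 ≈ -0.93.

-0.93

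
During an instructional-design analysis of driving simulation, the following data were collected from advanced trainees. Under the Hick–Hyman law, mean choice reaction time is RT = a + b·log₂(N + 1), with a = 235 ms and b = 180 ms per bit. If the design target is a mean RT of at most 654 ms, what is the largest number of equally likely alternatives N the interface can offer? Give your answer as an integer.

Set 235 + 180·log₂(N + 1) ≤ 654.
log₂(N + 1) ≤ (654 − 235) / 180 = 2.3278.
N + 1 ≤ 2^2.3278 = 5.0204.
N ≤ 4.0204, so the largest integer N is 4.

4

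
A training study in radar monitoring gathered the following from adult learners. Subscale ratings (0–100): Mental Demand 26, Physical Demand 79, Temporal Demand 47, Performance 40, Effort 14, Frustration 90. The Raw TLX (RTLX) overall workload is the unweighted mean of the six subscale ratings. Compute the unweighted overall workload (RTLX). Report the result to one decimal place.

49.3

Sum of ratings = 26 + 79 + 47 + 40 + 14 + 90 = 296.
RTLX = 296 / 6 = 49.3333 ≈ 49.3.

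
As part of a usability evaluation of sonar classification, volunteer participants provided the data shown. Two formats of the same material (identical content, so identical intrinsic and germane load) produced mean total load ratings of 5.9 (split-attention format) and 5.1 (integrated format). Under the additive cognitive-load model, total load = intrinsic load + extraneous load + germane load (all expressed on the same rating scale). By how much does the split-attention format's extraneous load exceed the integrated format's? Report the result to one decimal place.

0.8

Intrinsic and germane load are equal across formats, so the difference in total load equals the difference in extraneous load.
Extraneous-load difference = 5.9 − 5.1 = 0.8.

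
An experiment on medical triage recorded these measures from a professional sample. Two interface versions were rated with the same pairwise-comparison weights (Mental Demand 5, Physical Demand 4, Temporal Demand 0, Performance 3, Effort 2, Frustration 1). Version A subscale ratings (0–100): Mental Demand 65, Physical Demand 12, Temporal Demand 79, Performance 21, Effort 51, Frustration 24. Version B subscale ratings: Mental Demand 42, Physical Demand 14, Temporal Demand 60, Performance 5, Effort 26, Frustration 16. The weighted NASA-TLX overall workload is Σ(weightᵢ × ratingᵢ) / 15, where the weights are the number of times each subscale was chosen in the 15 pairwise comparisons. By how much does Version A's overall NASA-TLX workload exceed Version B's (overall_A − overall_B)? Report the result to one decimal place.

14.2

Version A weighted sum = 5·65 + 4·12 + 0·79 + 3·21 + 2·51 + 1·24 = 325 + 48 + 0 + 63 + 102 + 24 = 562; overall_A = 562/15 = 37.4667.
Version B weighted sum = 5·42 + 4·14 + 0·60 + 3·5 + 2·26 + 1·16 = 210 + 56 + 0 + 15 + 52 + 16 = 349; overall_B = 349/15 = 23.2667.
Difference = 37.4667 − 23.2667 = 14.2000 ≈ 14.2.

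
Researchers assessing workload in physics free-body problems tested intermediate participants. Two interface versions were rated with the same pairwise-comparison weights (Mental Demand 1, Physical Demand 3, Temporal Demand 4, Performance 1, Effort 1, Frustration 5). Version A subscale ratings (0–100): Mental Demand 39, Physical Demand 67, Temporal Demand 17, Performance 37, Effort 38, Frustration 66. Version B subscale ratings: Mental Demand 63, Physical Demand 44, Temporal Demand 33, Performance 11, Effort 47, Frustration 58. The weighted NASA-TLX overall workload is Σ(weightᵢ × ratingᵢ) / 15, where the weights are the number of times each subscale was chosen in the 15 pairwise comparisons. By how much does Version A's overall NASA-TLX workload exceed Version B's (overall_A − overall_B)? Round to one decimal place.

2.5

Version A weighted sum = 1·39 + 3·67 + 4·17 + 1·37 + 1·38 + 5·66 = 39 + 201 + 68 + 37 + 38 + 330 = 713; overall_A = 713/15 = 47.5333.
Version B weighted sum = 1·63 + 3·44 + 4·33 + 1·11 + 1·47 + 5·58 = 63 + 132 + 132 + 11 + 47 + 290 = 675; overall_B = 675/15 = 45.0000.
Difference = 47.5333 − 45.0000 = 2.5333 ≈ 2.5.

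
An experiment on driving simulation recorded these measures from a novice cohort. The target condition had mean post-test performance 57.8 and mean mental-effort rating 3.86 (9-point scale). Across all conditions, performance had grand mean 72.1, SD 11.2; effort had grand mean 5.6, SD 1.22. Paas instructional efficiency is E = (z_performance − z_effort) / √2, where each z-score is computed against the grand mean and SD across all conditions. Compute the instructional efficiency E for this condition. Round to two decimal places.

z_performance = (57.8 − 72.1) / 11.2 = -14.3000 / 11.2 = -1.2768.
z_effort = (3.86 − 5.6) / 1.22 = -1.7400 / 1.22 = -1.4262.
z_P − z_E = -1.2768 − (-1.4262) = 0.1494.
E = 0.1494 / √2 = 0.1494 / 1.41421 = 0.1056 ≈ 0.11.

0.11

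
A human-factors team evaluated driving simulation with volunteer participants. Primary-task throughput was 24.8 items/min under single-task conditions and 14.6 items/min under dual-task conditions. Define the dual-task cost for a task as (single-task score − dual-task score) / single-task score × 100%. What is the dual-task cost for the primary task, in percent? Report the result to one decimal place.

Cost = (24.8 − 14.6) / 24.8 × 100%
     = 10.2000 / 24.8 × 100% = 41.1290%.
≈ 41.1%.

41.1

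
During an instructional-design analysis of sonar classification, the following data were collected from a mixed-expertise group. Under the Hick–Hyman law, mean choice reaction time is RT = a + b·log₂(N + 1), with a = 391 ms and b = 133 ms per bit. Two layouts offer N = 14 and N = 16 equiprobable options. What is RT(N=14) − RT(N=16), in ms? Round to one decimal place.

-24.0

RT(14) = 391 + 133·log₂(15) = 391 + 133·3.9069 = 910.6177 ms.
RT(16) = 391 + 133·log₂(17) = 391 + 133·4.0875 = 934.6375 ms.
Difference = 910.6177 − 934.6375 = -24.0198 ≈ -24.0 ms.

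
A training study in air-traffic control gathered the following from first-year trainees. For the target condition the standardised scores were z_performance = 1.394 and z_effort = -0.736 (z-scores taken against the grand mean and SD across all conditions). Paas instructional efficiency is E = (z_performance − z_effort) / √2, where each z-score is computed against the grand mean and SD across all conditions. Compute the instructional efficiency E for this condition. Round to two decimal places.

1.51

z_P − z_E = 1.394 − (-0.736) = 2.1300.
E = 2.1300 / √2 = 2.1300 / 1.41421 = 1.5061 ≈ 1.51.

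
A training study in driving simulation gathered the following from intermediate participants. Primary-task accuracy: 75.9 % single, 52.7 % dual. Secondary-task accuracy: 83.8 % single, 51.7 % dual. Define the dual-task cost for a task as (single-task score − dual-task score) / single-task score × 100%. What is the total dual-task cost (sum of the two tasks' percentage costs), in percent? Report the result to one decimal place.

68.9

Primary cost = (75.9 − 52.7) / 75.9 × 100% = 30.5665%.
Secondary cost = (83.8 − 51.7) / 83.8 × 100% = 38.3055%.
Total = 30.5665% + 38.3055% = 68.8720% ≈ 68.9%.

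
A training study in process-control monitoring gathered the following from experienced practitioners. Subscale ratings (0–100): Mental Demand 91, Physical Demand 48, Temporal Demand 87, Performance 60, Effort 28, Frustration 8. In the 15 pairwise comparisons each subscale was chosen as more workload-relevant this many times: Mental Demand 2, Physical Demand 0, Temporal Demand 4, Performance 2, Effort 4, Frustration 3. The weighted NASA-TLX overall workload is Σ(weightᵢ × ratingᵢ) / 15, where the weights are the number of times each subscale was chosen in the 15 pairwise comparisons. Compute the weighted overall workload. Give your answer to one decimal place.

52.4

The tallies are the weights (they sum to 15).
Weighted sum = 2·91 + 0·48 + 4·87 + 2·60 + 4·28 + 3·8
            = 182 + 0 + 348 + 120 + 112 + 24 = 786.
Overall workload = 786 / 15 = 52.4000 ≈ 52.4.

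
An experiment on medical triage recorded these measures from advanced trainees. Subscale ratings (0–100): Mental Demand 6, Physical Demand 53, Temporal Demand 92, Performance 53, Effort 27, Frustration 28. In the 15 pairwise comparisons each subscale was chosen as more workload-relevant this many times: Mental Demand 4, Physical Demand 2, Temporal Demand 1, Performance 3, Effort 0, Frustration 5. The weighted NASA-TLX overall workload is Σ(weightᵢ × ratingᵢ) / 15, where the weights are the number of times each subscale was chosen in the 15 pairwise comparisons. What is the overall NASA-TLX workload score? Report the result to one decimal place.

34.7

The tallies are the weights (they sum to 15).
Weighted sum = 4·6 + 2·53 + 1·92 + 3·53 + 0·27 + 5·28
            = 24 + 106 + 92 + 159 + 0 + 140 = 521.
Overall workload = 521 / 15 = 34.7333 ≈ 34.7.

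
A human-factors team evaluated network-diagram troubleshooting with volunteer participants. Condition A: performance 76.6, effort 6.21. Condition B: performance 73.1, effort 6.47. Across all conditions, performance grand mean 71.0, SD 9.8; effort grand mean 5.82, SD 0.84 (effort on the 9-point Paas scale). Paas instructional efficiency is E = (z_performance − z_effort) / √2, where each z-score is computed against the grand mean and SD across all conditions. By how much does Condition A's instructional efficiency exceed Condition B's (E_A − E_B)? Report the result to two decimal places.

0.47

Condition A: z_P = (76.6 − 71.0)/9.8 = 0.5714; z_E = (6.21 − 5.82)/0.84 = 0.4643; E_A = (0.5714 − 0.4643)/√2 = 0.0757.
Condition B: z_P = (73.1 − 71.0)/9.8 = 0.2143; z_E = (6.47 − 5.82)/0.84 = 0.7738; E_B = (0.2143 − 0.7738)/√2 = -0.3956.
E_A − E_B = 0.0757 − (-0.3956) = 0.4713 ≈ 0.47.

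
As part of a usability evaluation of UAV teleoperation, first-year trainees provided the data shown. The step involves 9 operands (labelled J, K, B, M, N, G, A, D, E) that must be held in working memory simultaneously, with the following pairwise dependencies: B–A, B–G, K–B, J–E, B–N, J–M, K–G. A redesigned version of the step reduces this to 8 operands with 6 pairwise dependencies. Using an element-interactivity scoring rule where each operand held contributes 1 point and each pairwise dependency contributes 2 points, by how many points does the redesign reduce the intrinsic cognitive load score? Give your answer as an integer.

Original: 9 × 1 + 7 × 2 = 9 + 14 = 23.
Redesigned: 8 × 1 + 6 × 2 = 8 + 12 = 20.
Reduction = 23 − 20 = 3.

3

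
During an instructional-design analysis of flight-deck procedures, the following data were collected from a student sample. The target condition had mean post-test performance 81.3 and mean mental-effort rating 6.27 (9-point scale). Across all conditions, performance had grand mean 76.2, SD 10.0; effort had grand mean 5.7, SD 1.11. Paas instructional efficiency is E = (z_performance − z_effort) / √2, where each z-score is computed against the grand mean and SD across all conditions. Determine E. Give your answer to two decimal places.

0.00

z_performance = (81.3 − 76.2) / 10.0 = 5.1000 / 10.0 = 0.5100.
z_effort = (6.27 − 5.7) / 1.11 = 0.5700 / 1.11 = 0.5135.
z_P − z_E = 0.5100 − 0.5135 = -0.0035.
E = -0.0035 / √2 = -0.0035 / 1.41421 = -0.0025 ≈ 0.00.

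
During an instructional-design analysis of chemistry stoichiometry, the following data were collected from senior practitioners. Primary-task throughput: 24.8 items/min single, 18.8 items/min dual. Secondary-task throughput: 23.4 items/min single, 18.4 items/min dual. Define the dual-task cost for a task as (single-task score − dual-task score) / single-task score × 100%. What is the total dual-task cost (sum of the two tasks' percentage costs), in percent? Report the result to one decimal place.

Primary cost = (24.8 − 18.8) / 24.8 × 100% = 24.1935%.
Secondary cost = (23.4 − 18.4) / 23.4 × 100% = 21.3675%.
Total = 24.1935% + 21.3675% = 45.5610% ≈ 45.6%.

45.6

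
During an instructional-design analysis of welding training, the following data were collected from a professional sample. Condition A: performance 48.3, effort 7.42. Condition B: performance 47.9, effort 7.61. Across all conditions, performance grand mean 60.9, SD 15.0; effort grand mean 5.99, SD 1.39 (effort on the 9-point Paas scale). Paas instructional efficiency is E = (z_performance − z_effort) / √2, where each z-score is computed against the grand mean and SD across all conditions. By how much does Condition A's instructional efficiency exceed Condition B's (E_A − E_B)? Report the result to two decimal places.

Condition A: z_P = (48.3 − 60.9)/15.0 = -0.8400; z_E = (7.42 − 5.99)/1.39 = 1.0288; E_A = (-0.8400 − 1.0288)/√2 = -1.3214.
Condition B: z_P = (47.9 − 60.9)/15.0 = -0.8667; z_E = (7.61 − 5.99)/1.39 = 1.1655; E_B = (-0.8667 − 1.1655)/√2 = -1.4370.
E_A − E_B = -1.3214 − (-1.4370) = 0.1156 ≈ 0.12.

0.12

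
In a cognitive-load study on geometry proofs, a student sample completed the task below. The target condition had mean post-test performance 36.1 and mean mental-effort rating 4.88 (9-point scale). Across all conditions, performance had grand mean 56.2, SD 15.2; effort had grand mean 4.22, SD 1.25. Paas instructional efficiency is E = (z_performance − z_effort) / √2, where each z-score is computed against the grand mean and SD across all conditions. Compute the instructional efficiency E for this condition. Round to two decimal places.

z_performance = (36.1 − 56.2) / 15.2 = -20.1000 / 15.2 = -1.3224.
z_effort = (4.88 − 4.22) / 1.25 = 0.6600 / 1.25 = 0.5280.
z_P − z_E = -1.3224 − 0.5280 = -1.8504.
E = -1.8504 / √2 = -1.8504 / 1.41421 = -1.3084 ≈ -1.31.

-1.31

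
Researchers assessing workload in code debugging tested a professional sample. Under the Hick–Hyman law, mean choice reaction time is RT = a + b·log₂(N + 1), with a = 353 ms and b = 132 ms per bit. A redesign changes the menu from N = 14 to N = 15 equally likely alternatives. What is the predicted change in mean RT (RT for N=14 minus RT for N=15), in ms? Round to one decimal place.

-12.3

RT(14) = 353 + 132·log₂(15) = 353 + 132·3.9069 = 868.7108 ms.
RT(15) = 353 + 132·log₂(16) = 353 + 132·4.0000 = 881.0000 ms.
Difference = 868.7108 − 881.0000 = -12.2892 ≈ -12.3 ms.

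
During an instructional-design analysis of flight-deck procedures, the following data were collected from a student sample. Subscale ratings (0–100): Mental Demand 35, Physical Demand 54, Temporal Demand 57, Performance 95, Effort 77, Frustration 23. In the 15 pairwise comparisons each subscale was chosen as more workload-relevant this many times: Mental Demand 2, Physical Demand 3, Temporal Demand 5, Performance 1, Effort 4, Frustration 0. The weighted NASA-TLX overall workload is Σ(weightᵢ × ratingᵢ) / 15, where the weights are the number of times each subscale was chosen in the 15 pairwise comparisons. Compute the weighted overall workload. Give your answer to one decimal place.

61.3

The tallies are the weights (they sum to 15).
Weighted sum = 2·35 + 3·54 + 5·57 + 1·95 + 4·77 + 0·23
            = 70 + 162 + 285 + 95 + 308 + 0 = 920.
Overall workload = 920 / 15 = 61.3333 ≈ 61.3.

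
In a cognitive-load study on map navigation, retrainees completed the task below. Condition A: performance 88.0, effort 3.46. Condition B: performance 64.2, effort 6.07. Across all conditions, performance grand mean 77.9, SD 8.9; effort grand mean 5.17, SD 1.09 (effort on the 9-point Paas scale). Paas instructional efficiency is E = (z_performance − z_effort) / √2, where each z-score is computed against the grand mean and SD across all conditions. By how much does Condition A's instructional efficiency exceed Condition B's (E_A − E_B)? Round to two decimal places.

Condition A: z_P = (88.0 − 77.9)/8.9 = 1.1348; z_E = (3.46 − 5.17)/1.09 = -1.5688; E_A = (1.1348 − (-1.5688))/√2 = 1.9117.
Condition B: z_P = (64.2 − 77.9)/8.9 = -1.5393; z_E = (6.07 − 5.17)/1.09 = 0.8257; E_B = (-1.5393 − 0.8257)/√2 = -1.6723.
E_A − E_B = 1.9117 − (-1.6723) = 3.5840 ≈ 3.58.

3.58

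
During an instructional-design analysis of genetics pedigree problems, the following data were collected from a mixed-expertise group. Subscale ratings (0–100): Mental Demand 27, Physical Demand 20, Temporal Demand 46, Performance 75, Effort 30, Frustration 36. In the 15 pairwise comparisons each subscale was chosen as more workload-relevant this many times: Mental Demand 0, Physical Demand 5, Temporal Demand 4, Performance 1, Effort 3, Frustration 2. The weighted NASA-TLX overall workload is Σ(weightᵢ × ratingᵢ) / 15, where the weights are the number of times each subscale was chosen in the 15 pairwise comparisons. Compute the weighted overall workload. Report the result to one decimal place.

34.7

The tallies are the weights (they sum to 15).
Weighted sum = 0·27 + 5·20 + 4·46 + 1·75 + 3·30 + 2·36
            = 0 + 100 + 184 + 75 + 90 + 72 = 521.
Overall workload = 521 / 15 = 34.7333 ≈ 34.7.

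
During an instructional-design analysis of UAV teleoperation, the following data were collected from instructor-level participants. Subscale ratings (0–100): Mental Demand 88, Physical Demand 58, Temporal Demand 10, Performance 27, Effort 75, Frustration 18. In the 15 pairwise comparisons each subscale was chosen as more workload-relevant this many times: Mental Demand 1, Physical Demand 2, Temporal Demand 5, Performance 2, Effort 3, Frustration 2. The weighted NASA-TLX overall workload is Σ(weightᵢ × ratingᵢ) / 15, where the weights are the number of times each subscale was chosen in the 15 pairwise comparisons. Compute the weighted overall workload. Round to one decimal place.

The tallies are the weights (they sum to 15).
Weighted sum = 1·88 + 2·58 + 5·10 + 2·27 + 3·75 + 2·18
            = 88 + 116 + 50 + 54 + 225 + 36 = 569.
Overall workload = 569 / 15 = 37.9333 ≈ 37.9.

37.9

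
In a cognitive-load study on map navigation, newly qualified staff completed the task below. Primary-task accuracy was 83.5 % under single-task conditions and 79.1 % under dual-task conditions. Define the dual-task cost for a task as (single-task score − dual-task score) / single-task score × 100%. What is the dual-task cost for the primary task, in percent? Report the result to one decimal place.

Cost = (83.5 − 79.1) / 83.5 × 100%
     = 4.4000 / 83.5 × 100% = 5.2695%.
≈ 5.3%.

5.3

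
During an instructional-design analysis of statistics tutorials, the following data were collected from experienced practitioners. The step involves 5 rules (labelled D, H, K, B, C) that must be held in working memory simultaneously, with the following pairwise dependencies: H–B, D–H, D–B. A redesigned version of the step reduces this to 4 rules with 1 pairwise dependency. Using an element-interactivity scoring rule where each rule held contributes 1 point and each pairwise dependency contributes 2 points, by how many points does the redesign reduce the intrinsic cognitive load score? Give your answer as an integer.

Original: 5 × 1 + 3 × 2 = 5 + 6 = 11.
Redesigned: 4 × 1 + 1 × 2 = 4 + 2 = 6.
Reduction = 11 − 6 = 5.

5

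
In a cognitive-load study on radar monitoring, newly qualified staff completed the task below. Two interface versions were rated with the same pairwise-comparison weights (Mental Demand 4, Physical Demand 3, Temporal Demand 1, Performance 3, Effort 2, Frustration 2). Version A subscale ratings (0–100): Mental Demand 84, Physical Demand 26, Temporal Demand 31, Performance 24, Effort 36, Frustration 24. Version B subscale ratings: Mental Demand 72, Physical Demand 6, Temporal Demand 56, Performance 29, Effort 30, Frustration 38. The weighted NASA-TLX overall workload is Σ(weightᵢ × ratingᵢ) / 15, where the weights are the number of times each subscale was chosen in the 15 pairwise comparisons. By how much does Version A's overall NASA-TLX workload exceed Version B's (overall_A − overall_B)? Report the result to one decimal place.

Version A weighted sum = 4·84 + 3·26 + 1·31 + 3·24 + 2·36 + 2·24 = 336 + 78 + 31 + 72 + 72 + 48 = 637; overall_A = 637/15 = 42.4667.
Version B weighted sum = 4·72 + 3·6 + 1·56 + 3·29 + 2·30 + 2·38 = 288 + 18 + 56 + 87 + 60 + 76 = 585; overall_B = 585/15 = 39.0000.
Difference = 42.4667 − 39.0000 = 3.4667 ≈ 3.5.

3.5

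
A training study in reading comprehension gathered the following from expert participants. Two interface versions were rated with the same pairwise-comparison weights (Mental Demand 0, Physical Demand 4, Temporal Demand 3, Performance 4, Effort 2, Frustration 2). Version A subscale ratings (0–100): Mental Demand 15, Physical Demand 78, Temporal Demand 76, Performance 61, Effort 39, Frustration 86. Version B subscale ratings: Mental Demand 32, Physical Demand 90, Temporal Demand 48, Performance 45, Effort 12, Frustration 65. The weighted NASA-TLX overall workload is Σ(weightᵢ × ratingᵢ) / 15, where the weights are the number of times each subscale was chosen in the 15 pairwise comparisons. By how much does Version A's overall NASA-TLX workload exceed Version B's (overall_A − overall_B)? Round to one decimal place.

13.1

Version A weighted sum = 0·15 + 4·78 + 3·76 + 4·61 + 2·39 + 2·86 = 0 + 312 + 228 + 244 + 78 + 172 = 1034; overall_A = 1034/15 = 68.9333.
Version B weighted sum = 0·32 + 4·90 + 3·48 + 4·45 + 2·12 + 2·65 = 0 + 360 + 144 + 180 + 24 + 130 = 838; overall_B = 838/15 = 55.8667.
Difference = 68.9333 − 55.8667 = 13.0666 ≈ 13.1.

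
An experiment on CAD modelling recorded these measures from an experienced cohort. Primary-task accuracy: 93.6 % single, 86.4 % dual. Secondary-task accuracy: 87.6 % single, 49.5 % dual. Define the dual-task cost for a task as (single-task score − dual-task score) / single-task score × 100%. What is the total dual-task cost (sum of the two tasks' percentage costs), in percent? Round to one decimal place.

Primary cost = (93.6 − 86.4) / 93.6 × 100% = 7.6923%.
Secondary cost = (87.6 − 49.5) / 87.6 × 100% = 43.4932%.
Total = 7.6923% + 43.4932% = 51.1855% ≈ 51.2%.

51.2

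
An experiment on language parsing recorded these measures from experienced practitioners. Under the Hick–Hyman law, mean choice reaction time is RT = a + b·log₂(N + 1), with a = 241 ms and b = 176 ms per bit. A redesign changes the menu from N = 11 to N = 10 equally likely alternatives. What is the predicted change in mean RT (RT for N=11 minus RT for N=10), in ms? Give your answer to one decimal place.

22.1

RT(11) = 241 + 176·log₂(12) = 241 + 176·3.5850 = 871.9600 ms.
RT(10) = 241 + 176·log₂(11) = 241 + 176·3.4594 = 849.8544 ms.
Difference = 871.9600 − 849.8544 = 22.1056 ≈ 22.1 ms.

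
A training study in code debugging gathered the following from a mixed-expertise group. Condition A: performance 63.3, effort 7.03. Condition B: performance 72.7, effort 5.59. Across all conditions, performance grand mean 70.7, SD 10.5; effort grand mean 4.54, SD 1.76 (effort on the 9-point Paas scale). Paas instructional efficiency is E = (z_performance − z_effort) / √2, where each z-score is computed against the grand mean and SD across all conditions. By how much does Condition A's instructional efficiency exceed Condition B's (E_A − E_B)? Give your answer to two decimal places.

-1.21

Condition A: z_P = (63.3 − 70.7)/10.5 = -0.7048; z_E = (7.03 − 4.54)/1.76 = 1.4148; E_A = (-0.7048 − 1.4148)/√2 = -1.4988.
Condition B: z_P = (72.7 − 70.7)/10.5 = 0.1905; z_E = (5.59 − 4.54)/1.76 = 0.5966; E_B = (0.1905 − 0.5966)/√2 = -0.2872.
E_A − E_B = -1.4988 − (-0.2872) = -1.2116 ≈ -1.21.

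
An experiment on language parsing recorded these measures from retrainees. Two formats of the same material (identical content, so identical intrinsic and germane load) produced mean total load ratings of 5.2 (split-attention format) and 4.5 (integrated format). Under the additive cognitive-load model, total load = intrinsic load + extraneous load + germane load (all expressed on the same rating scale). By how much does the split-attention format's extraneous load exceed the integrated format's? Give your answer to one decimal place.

0.7

Intrinsic and germane load are equal across formats, so the difference in total load equals the difference in extraneous load.
Extraneous-load difference = 5.2 − 4.5 = 0.7.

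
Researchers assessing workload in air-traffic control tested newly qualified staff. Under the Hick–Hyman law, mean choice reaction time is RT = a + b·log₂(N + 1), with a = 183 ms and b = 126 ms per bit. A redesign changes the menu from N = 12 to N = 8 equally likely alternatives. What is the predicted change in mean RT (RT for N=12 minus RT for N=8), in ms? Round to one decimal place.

RT(12) = 183 + 126·log₂(13) = 183 + 126·3.7004 = 649.2504 ms.
RT(8) = 183 + 126·log₂(9) = 183 + 126·3.1699 = 582.4074 ms.
Difference = 649.2504 − 582.4074 = 66.8430 ≈ 66.8 ms.

66.8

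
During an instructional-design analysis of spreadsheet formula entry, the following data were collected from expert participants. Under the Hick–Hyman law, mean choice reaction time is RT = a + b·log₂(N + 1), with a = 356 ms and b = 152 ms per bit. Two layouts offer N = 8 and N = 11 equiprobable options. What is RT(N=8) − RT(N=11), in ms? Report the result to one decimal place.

-63.1

RT(8) = 356 + 152·log₂(9) = 356 + 152·3.1699 = 837.8248 ms.
RT(11) = 356 + 152·log₂(12) = 356 + 152·3.5850 = 900.9200 ms.
Difference = 837.8248 − 900.9200 = -63.0952 ≈ -63.1 ms.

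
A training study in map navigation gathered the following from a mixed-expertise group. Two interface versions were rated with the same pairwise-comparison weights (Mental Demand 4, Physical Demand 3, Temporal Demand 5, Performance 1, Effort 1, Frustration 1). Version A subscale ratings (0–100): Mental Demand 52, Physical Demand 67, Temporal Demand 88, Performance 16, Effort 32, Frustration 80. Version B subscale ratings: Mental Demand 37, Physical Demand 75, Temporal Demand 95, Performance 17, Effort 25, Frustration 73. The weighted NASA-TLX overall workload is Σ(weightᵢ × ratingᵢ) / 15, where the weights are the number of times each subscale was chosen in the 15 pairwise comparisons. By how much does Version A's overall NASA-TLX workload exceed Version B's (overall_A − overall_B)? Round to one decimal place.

Version A weighted sum = 4·52 + 3·67 + 5·88 + 1·16 + 1·32 + 1·80 = 208 + 201 + 440 + 16 + 32 + 80 = 977; overall_A = 977/15 = 65.1333.
Version B weighted sum = 4·37 + 3·75 + 5·95 + 1·17 + 1·25 + 1·73 = 148 + 225 + 475 + 17 + 25 + 73 = 963; overall_B = 963/15 = 64.2000.
Difference = 65.1333 − 64.2000 = 0.9333 ≈ 0.9.

0.9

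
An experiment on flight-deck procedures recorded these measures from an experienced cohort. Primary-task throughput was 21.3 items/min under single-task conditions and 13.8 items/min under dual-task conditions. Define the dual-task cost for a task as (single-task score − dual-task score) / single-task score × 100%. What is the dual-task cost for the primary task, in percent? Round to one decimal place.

Cost = (21.3 − 13.8) / 21.3 × 100%
     = 7.5000 / 21.3 × 100% = 35.2113%.
≈ 35.2%.

35.2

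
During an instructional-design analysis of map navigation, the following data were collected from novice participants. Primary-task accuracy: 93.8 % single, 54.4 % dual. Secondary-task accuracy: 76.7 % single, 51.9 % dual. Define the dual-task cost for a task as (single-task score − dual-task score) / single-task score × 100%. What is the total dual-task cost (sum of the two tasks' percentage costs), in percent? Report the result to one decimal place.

74.3

Primary cost = (93.8 − 54.4) / 93.8 × 100% = 42.0043%.
Secondary cost = (76.7 − 51.9) / 76.7 × 100% = 32.3338%.
Total = 42.0043% + 32.3338% = 74.3381% ≈ 74.3%.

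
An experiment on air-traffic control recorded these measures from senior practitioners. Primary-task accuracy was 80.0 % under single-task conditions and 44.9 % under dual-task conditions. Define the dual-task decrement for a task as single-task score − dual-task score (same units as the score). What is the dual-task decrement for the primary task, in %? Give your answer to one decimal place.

35.1

Decrement = 80.0 − 44.9 = 35.1000 % ≈ 35.1 %.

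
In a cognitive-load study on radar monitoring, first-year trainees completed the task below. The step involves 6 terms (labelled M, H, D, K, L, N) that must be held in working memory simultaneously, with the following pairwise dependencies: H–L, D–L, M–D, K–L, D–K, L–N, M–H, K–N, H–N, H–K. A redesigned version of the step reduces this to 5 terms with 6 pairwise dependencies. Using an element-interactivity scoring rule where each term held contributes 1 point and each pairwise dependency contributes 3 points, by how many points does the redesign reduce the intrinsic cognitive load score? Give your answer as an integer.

Original: 6 × 1 + 10 × 3 = 6 + 30 = 36.
Redesigned: 5 × 1 + 6 × 3 = 5 + 18 = 23.
Reduction = 36 − 23 = 13.

13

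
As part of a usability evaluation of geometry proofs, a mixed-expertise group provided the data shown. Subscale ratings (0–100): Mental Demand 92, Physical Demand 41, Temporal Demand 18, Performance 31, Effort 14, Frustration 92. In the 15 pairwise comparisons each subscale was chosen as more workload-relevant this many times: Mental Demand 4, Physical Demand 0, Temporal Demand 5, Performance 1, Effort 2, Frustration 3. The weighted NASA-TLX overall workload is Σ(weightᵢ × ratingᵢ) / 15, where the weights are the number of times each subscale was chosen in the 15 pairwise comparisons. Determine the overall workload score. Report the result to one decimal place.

52.9

The tallies are the weights (they sum to 15).
Weighted sum = 4·92 + 0·41 + 5·18 + 1·31 + 2·14 + 3·92
            = 368 + 0 + 90 + 31 + 28 + 276 = 793.
Overall workload = 793 / 15 = 52.8667 ≈ 52.9.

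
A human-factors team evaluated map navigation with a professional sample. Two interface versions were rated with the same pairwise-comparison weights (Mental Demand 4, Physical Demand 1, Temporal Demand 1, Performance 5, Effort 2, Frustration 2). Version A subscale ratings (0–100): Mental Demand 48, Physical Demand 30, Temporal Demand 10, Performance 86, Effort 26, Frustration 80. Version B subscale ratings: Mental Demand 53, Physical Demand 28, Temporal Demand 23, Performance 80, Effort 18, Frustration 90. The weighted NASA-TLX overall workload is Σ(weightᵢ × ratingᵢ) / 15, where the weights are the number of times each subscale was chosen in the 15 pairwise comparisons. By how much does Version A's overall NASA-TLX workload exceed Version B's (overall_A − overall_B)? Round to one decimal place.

Version A weighted sum = 4·48 + 1·30 + 1·10 + 5·86 + 2·26 + 2·80 = 192 + 30 + 10 + 430 + 52 + 160 = 874; overall_A = 874/15 = 58.2667.
Version B weighted sum = 4·53 + 1·28 + 1·23 + 5·80 + 2·18 + 2·90 = 212 + 28 + 23 + 400 + 36 + 180 = 879; overall_B = 879/15 = 58.6000.
Difference = 58.2667 − 58.6000 = -0.3333 ≈ -0.3.

-0.3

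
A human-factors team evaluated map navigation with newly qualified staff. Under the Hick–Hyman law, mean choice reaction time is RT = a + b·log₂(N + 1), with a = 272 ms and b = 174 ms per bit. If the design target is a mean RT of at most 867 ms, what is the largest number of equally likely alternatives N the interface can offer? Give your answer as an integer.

Set 272 + 174·log₂(N + 1) ≤ 867.
log₂(N + 1) ≤ (867 − 272) / 174 = 3.4195.
N + 1 ≤ 2^3.4195 = 10.6997.
N ≤ 9.6997, so the largest integer N is 9.

9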